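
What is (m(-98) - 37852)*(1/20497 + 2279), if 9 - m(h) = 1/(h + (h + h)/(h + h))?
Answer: -171471445631280/1988209 ≈ -8.6244e+7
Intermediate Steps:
m(h) = 9 - 1/(1 + h) (m(h) = 9 - 1/(h + (h + h)/(h + h)) = 9 - 1/(h + (2*h)/((2*h))) = 9 - 1/(h + (2*h)*(1/(2*h))) = 9 - 1/(h + 1) = 9 - 1/(1 + h))
(m(-98) - 37852)*(1/20497 + 2279) = ((8 + 9*(-98))/(1 - 98) - 37852)*(1/20497 + 2279) = ((8 - 882)/(-97) - 37852)*(1/20497 + 2279) = (-1/97*(-874) - 37852)*(46712664/20497) = (874/97 - 37852)*(46712664/20497) = -3670770/97*46712664/20497 = -171471445631280/1988209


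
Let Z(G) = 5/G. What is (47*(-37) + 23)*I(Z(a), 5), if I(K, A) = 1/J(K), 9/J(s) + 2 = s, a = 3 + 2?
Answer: 572/3 ≈ 190.67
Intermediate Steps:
a = 5
J(s) = 9/(-2 + s)
I(K, A) = -2/9 + K/9 (I(K, A) = 1/(9/(-2 + K)) = -2/9 + K/9)
(47*(-37) + 23)*I(Z(a), 5) = (47*(-37) + 23)*(-2/9 + (5/5)/9) = (-1739 + 23)*(-2/9 + (5*(⅕))/9) = -1716*(-2/9 + (⅑)*1) = -1716*(-2/9 + ⅑) = -1716*(-⅑) = 572/3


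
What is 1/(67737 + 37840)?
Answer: 1/105577 ≈ 9.4718e-6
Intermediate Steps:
1/(67737 + 37840) = 1/105577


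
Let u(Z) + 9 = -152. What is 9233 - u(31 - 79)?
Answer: 9394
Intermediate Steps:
u(Z) = -161 (u(Z) = -9 - 152 = -161)
9233 - u(31 - 79) = 9233 - 1*(-161) = 9233 + 161 = 9394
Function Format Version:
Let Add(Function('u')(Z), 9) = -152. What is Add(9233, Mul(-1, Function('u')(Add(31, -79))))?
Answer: 9394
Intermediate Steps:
Function('u')(Z) = -161 (Function('u')(Z) = Add(-9, -152) = -161)
Add(9233, Mul(-1, Function('u')(Add(31, -79)))) = Add(9233, Mul(-1, -161)) = Add(9233, 161) = 9394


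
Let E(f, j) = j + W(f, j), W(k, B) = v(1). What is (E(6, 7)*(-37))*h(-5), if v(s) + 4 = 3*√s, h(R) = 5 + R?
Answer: 0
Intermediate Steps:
v(s) = -4 + 3*√s
W(k, B) = -1 (W(k, B) = -4 + 3*√1 = -4 + 3*1 = -4 + 3 = -1)
E(f, j) = -1 + j (E(f, j) = j - 1 = -1 + j)
(E(6, 7)*(-37))*h(-5) = ((-1 + 7)*(-37))*(5 - 5) = (6*(-37))*0 = -222*0 = 0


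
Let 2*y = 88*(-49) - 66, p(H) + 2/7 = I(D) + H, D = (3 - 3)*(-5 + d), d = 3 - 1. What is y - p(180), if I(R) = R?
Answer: -16581/7 ≈ -2368.7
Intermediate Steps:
d = 2
D = 0 (D = (3 - 3)*(-5 + 2) = 0*(-3) = 0)
p(H) = -2/7 + H (p(H) = -2/7 + (0 + H) = -2/7 + H)
y = -2189 (y = (88*(-49) - 66)/2 = (-4312 - 66)/2 = (½)*(-4378) = -2189)
y - p(180) = -2189 - (-2/7 + 180) = -2189 - 1*1258/7 = -2189 - 1258/7 = -16581/7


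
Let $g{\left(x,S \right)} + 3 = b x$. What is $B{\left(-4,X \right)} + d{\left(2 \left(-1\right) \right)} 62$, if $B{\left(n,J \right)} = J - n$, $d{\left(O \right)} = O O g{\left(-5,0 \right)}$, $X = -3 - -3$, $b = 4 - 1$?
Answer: $-4460$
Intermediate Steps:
$b = 3$
$g{\left(x,S \right)} = -3 + 3 x$
$X = 0$ ($X = -3 + 3 = 0$)
$d{\left(O \right)} = - 18 O^{2}$ ($d{\left(O \right)} = O O \left(-3 + 3 \left(-5\right)\right) = O^{2} \left(-3 - 15\right) = O^{2} \left(-18\right) = - 18 O^{2}$)
$B{\left(-4,X \right)} + d{\left(2 \left(-1\right) \right)} 62 = \left(0 - -4\right) + - 18 \left(2 \left(-1\right)\right)^{2} \cdot 62 = \left(0 + 4\right) + - 18 \left(-2\right)^{2} \cdot 62 = 4 + \left(-18\right) 4 \cdot 62 = 4 - 4464 = -4460$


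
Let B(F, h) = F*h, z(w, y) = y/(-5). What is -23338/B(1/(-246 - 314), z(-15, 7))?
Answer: -9335200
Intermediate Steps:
z(w, y) = -y/5 (z(w, y) = y*(-1/5) = -y/5)
-23338/B(1/(-246 - 314), z(-15, 7)) = -23338/((-1/5*7)/(-246 - 314)) = -23338/(-7/5/(-560)) = -23338/((-1/560*(-7/5))) = -23338/1/400 = -23338*400 = -9335200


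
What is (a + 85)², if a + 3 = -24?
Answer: 3364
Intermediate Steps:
a = -27 (a = -3 - 24 = -27)
(a + 85)² = (-27 + 85)² = 58² = 3364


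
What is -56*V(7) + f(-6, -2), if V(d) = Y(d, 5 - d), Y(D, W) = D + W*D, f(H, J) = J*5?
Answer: 382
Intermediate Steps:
f(H, J) = 5*J
Y(D, W) = D + D*W
V(d) = d*(6 - d) (V(d) = d*(1 + (5 - d)) = d*(6 - d))
-56*V(7) + f(-6, -2) = -392*(6 - 1*7) + 5*(-2) = -392*(6 - 7) - 10 = -392*(-1) - 10 = -56*(-7) - 10 = 392 - 10 = 382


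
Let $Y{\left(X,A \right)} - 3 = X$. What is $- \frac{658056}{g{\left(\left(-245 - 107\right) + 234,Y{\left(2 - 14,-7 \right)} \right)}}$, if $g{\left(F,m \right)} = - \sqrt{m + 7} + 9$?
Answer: $- \frac{5922504}{83} - \frac{658056 i \sqrt{2}}{83} \approx -71356.0 - 11212.0 i$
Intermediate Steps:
$Y{\left(X,A \right)} = 3 + X$
$g{\left(F,m \right)} = 9 - \sqrt{7 + m}$ ($g{\left(F,m \right)} = - \sqrt{7 + m} + 9 = 9 - \sqrt{7 + m}$)
$- \frac{658056}{g{\left(\left(-245 - 107\right) + 234,Y{\left(2 - 14,-7 \right)} \right)}} = - \frac{658056}{9 - \sqrt{7 + \left(3 + \left(2 - 14\right)\right)}} = - \frac{658056}{9 - \sqrt{7 + \left(3 - 12\right)}} = - \frac{658056}{9 - \sqrt{7 - 9}} = - \frac{658056}{9 - \sqrt{-2}} = - \frac{658056}{9 - i \sqrt{2}}$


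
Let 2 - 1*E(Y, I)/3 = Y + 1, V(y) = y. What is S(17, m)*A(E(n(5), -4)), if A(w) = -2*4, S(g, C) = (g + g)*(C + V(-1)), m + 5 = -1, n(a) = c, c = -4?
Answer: 1904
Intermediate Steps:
n(a) = -4
m = -6 (m = -5 - 1 = -6)
E(Y, I) = 3 - 3*Y (E(Y, I) = 6 - 3*(Y + 1) = 6 - 3*(1 + Y) = 6 + (-3 - 3*Y) = 3 - 3*Y)
S(g, C) = 2*g*(-1 + C) (S(g, C) = (g + g)*(C - 1) = (2*g)*(-1 + C) = 2*g*(-1 + C))
A(w) = -8
S(17, m)*A(E(n(5), -4)) = (2*17*(-1 - 6))*(-8) = (2*17*(-7))*(-8) = -238*(-8) = 1904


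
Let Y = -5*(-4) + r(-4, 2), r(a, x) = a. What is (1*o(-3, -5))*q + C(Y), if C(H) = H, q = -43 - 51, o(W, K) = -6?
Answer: 580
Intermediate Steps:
q = -94
Y = 16 (Y = -5*(-4) - 4 = 20 - 4 = 16)
(1*o(-3, -5))*q + C(Y) = (1*(-6))*(-94) + 16 = -6*(-94) + 16 = 564 + 16 = 580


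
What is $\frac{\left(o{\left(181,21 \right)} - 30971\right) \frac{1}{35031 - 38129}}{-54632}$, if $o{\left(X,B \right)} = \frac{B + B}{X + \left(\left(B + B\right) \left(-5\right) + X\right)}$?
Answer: $- \frac{2353775}{12862995136} \approx -0.00018299$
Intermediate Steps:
$o{\left(X,B \right)} = \frac{2 B}{- 10 B + 2 X}$ ($o{\left(X,B \right)} = \frac{2 B}{X + \left(2 B \left(-5\right) + X\right)} = \frac{2 B}{X - \left(- X + 10 B\right)} = \frac{2 B}{- 10 B + 2 X}$)
$\frac{\left(o{\left(181,21 \right)} - 30971\right) \frac{1}{35031 - 38129}}{-54632} = \frac{\left(\left(-1\right) 21 \frac{1}{\left(-1\right) 181 + 5 \cdot 21} - 30971\right) \frac{1}{35031 - 38129}}{-54632} = \frac{\left(-1\right) 21 \frac{1}{-181 + 105} - 30971}{-3098} \left(- \frac{1}{54632}\right) = \left(\left(-1\right) 21 \frac{1}{-76} - 30971\right) \left(- \frac{1}{3098}\right) \left(- \frac{1}{54632}\right) = \left(\left(-1\right) 21 \left(- \frac{1}{76}\right) - 30971\right) \left(- \frac{1}{3098}\right) \left(- \frac{1}{54632}\right) = \left(\frac{21}{76} - 30971\right) \left(- \frac{1}{3098}\right) \left(- \frac{1}{54632}\right) = \left(- \frac{2353775}{76}\right) \left(- \frac{1}{3098}\right) \left(- \frac{1}{54632}\right) = \frac{2353775}{235448} \left(- \frac{1}{54632}\right) = - \frac{2353775}{12862995136}$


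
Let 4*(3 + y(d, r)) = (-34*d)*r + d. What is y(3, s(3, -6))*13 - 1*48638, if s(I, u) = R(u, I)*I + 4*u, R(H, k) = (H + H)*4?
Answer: 28099/4 ≈ 7024.8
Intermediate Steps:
R(H, k) = 8*H (R(H, k) = (2*H)*4 = 8*H)
s(I, u) = 4*u + 8*I*u (s(I, u) = (8*u)*I + 4*u = 8*I*u + 4*u = 4*u + 8*I*u)
y(d, r) = -3 + d/4 - 17*d*r/2 (y(d, r) = -3 + ((-34*d)*r + d)/4 = -3 + (-34*d*r + d)/4 = -3 + (d - 34*d*r)/4 = -3 + (d/4 - 17*d*r/2) = -3 + d/4 - 17*d*r/2)
y(3, s(3, -6))*13 - 1*48638 = (-3 + (¼)*3 - 17/2*3*4*(-6)*(1 + 2*3))*13 - 1*48638 = (-3 + ¾ - 17/2*3*4*(-6)*(1 + 6))*13 - 48638 = (-3 + ¾ - 17/2*3*4*(-6)*7)*13 - 48638 = (-3 + ¾ - 17/2*3*(-168))*13 - 48638 = (-3 + ¾ + 4284)*13 - 48638 = (17127/4)*13 - 48638 = 222651/4 - 48638 = 28099/4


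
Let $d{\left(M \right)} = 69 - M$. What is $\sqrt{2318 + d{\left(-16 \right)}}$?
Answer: $3 \sqrt{267} \approx 49.02$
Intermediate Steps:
$\sqrt{2318 + d{\left(-16 \right)}} = \sqrt{2318 + \left(69 - -16\right)} = \sqrt{2318 + \left(69 + 16\right)} = \sqrt{2318 + 85} = \sqrt{2403} = 3 \sqrt{267}$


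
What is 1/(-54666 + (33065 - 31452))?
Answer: -1/53053 ≈ -1.8849e-5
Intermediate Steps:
1/(-54666 + (33065 - 31452)) = 1/(-54666 + 1613) = 1/(-53053) = -1/53053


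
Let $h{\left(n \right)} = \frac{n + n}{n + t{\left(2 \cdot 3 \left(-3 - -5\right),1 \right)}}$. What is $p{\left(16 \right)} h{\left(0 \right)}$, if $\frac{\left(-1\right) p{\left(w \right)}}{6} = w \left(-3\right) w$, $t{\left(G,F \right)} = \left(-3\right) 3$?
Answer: $0$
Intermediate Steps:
$t{\left(G,F \right)} = -9$
$h{\left(n \right)} = \frac{2 n}{-9 + n}$ ($h{\left(n \right)} = \frac{n + n}{n - 9} = \frac{2 n}{-9 + n}$)
$p{\left(w \right)} = 18 w^{2}$ ($p{\left(w \right)} = - 6 w \left(-3\right) w = - 6 - 3 w w = - 6 \left(- 3 w^{2}\right) = 18 w^{2}$)
$p{\left(16 \right)} h{\left(0 \right)} = 18 \cdot 16^{2} \cdot 2 \cdot 0 \frac{1}{-9 + 0} = 18 \cdot 256 \cdot 2 \cdot 0 \frac{1}{-9} = 4608 \cdot 2 \cdot 0 \left(- \frac{1}{9}\right) = 4608 \cdot 0 = 0$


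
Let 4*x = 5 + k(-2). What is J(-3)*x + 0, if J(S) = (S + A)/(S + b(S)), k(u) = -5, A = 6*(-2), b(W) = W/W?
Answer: 0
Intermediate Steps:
b(W) = 1
A = -12
J(S) = (-12 + S)/(1 + S) (J(S) = (S - 12)/(S + 1) = (-12 + S)/(1 + S))
x = 0 (x = (5 - 5)/4 = (¼)*0 = 0)
J(-3)*x + 0 = ((-12 - 3)/(1 - 3))*0 + 0 = (-15/(-2))*0 + 0 = -½*(-15)*0 + 0 = (15/2)*0 + 0 = 0 + 0 = 0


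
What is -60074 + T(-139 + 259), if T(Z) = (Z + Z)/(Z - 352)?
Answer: -1742176/29 ≈ -60075.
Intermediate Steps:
T(Z) = 2*Z/(-352 + Z) (T(Z) = (2*Z)/(-352 + Z) = 2*Z/(-352 + Z))
-60074 + T(-139 + 259) = -60074 + 2*(-139 + 259)/(-352 + (-139 + 259)) = -60074 + 2*120/(-352 + 120) = -60074 + 2*120/(-232) = -60074 + 2*120*(-1/232) = -60074 - 30/29 = -1742176/29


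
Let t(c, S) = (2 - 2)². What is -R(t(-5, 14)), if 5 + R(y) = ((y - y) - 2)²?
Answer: 1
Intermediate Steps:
t(c, S) = 0 (t(c, S) = 0² = 0)
R(y) = -1 (R(y) = -5 + ((y - y) - 2)² = -5 + (0 - 2)² = -5 + (-2)² = -5 + 4 = -1)
-R(t(-5, 14)) = -1*(-1) = 1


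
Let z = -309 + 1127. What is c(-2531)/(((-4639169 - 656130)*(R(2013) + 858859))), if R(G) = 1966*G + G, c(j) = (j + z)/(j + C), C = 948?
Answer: -1713/40390288628382310 ≈ -4.2411e-14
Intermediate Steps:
z = 818
c(j) = (818 + j)/(948 + j) (c(j) = (j + 818)/(j + 948) = (818 + j)/(948 + j))
R(G) = 1967*G
c(-2531)/(((-4639169 - 656130)*(R(2013) + 858859))) = ((818 - 2531)/(948 - 2531))/(((-4639169 - 656130)*(1967*2013 + 858859))) = (-1713/(-1583))/((-5295299*(3959571 + 858859))) = (-1/1583*(-1713))/((-5295299*4818430)) = (1713/1583)/(-25515027560570) = (1713/1583)*(-1/25515027560570) = -1713/40390288628382310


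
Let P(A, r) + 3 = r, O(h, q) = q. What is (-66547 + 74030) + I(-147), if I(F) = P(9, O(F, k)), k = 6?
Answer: 7486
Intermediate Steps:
P(A, r) = -3 + r
I(F) = 3 (I(F) = -3 + 6 = 3)
(-66547 + 74030) + I(-147) = (-66547 + 74030) + 3 = 7483 + 3 = 7486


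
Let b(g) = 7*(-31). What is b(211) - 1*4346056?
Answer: -4346273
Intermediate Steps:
b(g) = -217
b(211) - 1*4346056 = -217 - 1*4346056 = -217 - 4346056 = -4346273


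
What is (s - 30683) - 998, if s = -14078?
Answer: -45759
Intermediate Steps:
(s - 30683) - 998 = (-14078 - 30683) - 998 = -44761 - 998 = -45759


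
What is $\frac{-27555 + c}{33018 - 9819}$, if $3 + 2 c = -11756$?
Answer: $- \frac{6079}{4218} \approx -1.4412$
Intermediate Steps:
$c = - \frac{11759}{2}$ ($c = - \frac{3}{2} + \frac{1}{2} \left(-11756\right) = - \frac{3}{2} - 5878 = - \frac{11759}{2} \approx -5879.5$)
$\frac{-27555 + c}{33018 - 9819} = \frac{-27555 - \frac{11759}{2}}{33018 - 9819} = - \frac{66869}{2 \cdot 23199} = \left(- \frac{66869}{2}\right) \frac{1}{23199} = - \frac{6079}{4218}$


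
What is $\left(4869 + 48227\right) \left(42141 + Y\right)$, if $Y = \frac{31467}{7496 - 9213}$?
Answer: $\frac{225891091440}{101} \approx 2.2365 \cdot 10^{9}$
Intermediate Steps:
$Y = - \frac{1851}{101}$ ($Y = \frac{31467}{-1717} = 31467 \left(- \frac{1}{1717}\right) = - \frac{1851}{101} \approx -18.327$)
$\left(4869 + 48227\right) \left(42141 + Y\right) = \left(4869 + 48227\right) \left(42141 - \frac{1851}{101}\right) = 53096 \cdot \frac{4254390}{101} = \frac{225891091440}{101}$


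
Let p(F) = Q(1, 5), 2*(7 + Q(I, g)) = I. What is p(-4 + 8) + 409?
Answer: 805/2 ≈ 402.50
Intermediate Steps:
Q(I, g) = -7 + I/2
p(F) = -13/2 (p(F) = -7 + (½)*1 = -7 + ½ = -13/2)
p(-4 + 8) + 409 = -13/2 + 409 = 805/2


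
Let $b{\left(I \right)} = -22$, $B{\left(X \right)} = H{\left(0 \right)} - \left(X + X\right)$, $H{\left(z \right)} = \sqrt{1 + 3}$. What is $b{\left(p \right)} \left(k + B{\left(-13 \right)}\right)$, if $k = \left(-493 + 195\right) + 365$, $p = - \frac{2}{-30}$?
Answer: $-2090$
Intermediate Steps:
$H{\left(z \right)} = 2$ ($H{\left(z \right)} = \sqrt{4} = 2$)
$p = \frac{1}{15}$ ($p = \left(-2\right) \left(- \frac{1}{30}\right) = \frac{1}{15} \approx 0.066667$)
$k = 67$ ($k = -298 + 365 = 67$)
$B{\left(X \right)} = 2 - 2 X$ ($B{\left(X \right)} = 2 - \left(X + X\right) = 2 - 2 X$)
$b{\left(p \right)} \left(k + B{\left(-13 \right)}\right) = - 22 \left(67 + \left(2 - -26\right)\right) = - 22 \left(67 + \left(2 + 26\right)\right) = - 22 \left(67 + 28\right) = \left(-22\right) 95 = -2090$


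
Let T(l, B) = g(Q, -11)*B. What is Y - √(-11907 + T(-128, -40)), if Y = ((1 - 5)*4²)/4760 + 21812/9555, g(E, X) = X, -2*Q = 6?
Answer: 10532/4641 - I*√11467 ≈ 2.2693 - 107.08*I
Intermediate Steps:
Q = -3 (Q = -½*6 = -3)
T(l, B) = -11*B
Y = 10532/4641 (Y = -4*16*(1/4760) + 21812*(1/9555) = -64*1/4760 + 3116/1365 = -8/595 + 3116/1365 = 10532/4641 ≈ 2.2693)
Y - √(-11907 + T(-128, -40)) = 10532/4641 - √(-11907 - 11*(-40)) = 10532/4641 - √(-11907 + 440) = 10532/4641 - √(-11467) = 10532/4641 - I*√11467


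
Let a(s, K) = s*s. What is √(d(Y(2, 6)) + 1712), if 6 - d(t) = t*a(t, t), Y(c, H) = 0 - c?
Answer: √1726 ≈ 41.545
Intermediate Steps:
a(s, K) = s²
Y(c, H) = -c
d(t) = 6 - t³ (d(t) = 6 - t*t² = 6 - t³)
√(d(Y(2, 6)) + 1712) = √((6 - (-1*2)³) + 1712) = √((6 - 1*(-2)³) + 1712) = √((6 - 1*(-8)) + 1712) = √((6 + 8) + 1712) = √(14 + 1712) = √1726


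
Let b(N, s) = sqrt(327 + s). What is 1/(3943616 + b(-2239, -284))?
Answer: 91712/361676910591 - sqrt(43)/15552107155413 ≈ 2.5357e-7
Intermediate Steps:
1/(3943616 + b(-2239, -284)) = 1/(3943616 + sqrt(327 - 284)) = 1/(3943616 + sqrt(43))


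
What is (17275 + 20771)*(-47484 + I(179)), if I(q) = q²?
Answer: -587544378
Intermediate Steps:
(17275 + 20771)*(-47484 + I(179)) = (17275 + 20771)*(-47484 + 179²) = 38046*(-47484 + 32041) = 38046*(-15443) = -587544378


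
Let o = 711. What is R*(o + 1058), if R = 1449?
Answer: 2563281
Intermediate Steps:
R*(o + 1058) = 1449*(711 + 1058) = 1449*1769 = 2563281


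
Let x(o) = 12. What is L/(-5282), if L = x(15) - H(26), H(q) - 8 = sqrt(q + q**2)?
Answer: -2/2641 + 3*sqrt(78)/5282 ≈ 0.0042589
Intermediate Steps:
H(q) = 8 + sqrt(q + q**2)
L = 4 - 3*sqrt(78) (L = 12 - (8 + sqrt(26*(1 + 26))) = 12 - (8 + sqrt(26*27)) = 12 - (8 + sqrt(702)) = 12 - (8 + 3*sqrt(78)) = 12 + (-8 - 3*sqrt(78)) = 4 - 3*sqrt(78) ≈ -22.495)
L/(-5282) = (4 - 3*sqrt(78))/(-5282) = (4 - 3*sqrt(78))*(-1/5282) = -2/2641 + 3*sqrt(78)/5282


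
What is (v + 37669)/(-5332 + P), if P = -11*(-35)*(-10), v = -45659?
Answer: 3995/4591 ≈ 0.87018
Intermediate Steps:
P = -3850 (P = 385*(-10) = -3850)
(v + 37669)/(-5332 + P) = (-45659 + 37669)/(-5332 - 3850) = -7990/(-9182) = -7990*(-1/9182) = 3995/4591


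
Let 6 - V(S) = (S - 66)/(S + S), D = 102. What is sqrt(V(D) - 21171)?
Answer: 8*I*sqrt(95574)/17 ≈ 145.48*I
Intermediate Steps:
V(S) = 6 - (-66 + S)/(2*S) (V(S) = 6 - (S - 66)/(S + S) = 6 - (-66 + S)/(2*S))
sqrt(V(D) - 21171) = sqrt((11/2 + 33/102) - 21171) = sqrt((11/2 + 33*(1/102)) - 21171) = sqrt((11/2 + 11/34) - 21171) = sqrt(99/17 - 21171) = sqrt(-359808/17) = 8*I*sqrt(95574)/17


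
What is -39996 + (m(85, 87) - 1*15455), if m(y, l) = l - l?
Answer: -55451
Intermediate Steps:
m(y, l) = 0
-39996 + (m(85, 87) - 1*15455) = -39996 + (0 - 1*15455) = -39996 + (0 - 15455) = -39996 - 15455 = -55451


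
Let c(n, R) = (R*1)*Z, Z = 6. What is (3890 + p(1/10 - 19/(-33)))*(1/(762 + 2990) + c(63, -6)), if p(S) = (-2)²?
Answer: -262983237/1876 ≈ -1.4018e+5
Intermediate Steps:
p(S) = 4
c(n, R) = 6*R (c(n, R) = (R*1)*6 = R*6 = 6*R)
(3890 + p(1/10 - 19/(-33)))*(1/(762 + 2990) + c(63, -6)) = (3890 + 4)*(1/(762 + 2990) + 6*(-6)) = 3894*(1/3752 - 36) = 3894*(-135071/3752) = -262983237/1876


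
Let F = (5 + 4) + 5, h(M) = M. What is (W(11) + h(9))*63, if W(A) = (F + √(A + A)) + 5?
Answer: 1764 + 63*√22 ≈ 2059.5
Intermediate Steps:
F = 14 (F = 9 + 5 = 14)
W(A) = 19 + √2*√A (W(A) = (14 + √(A + A)) + 5 = (14 + √(2*A)) + 5 = (14 + √2*√A) + 5 = 19 + √2*√A)
(W(11) + h(9))*63 = ((19 + √2*√11) + 9)*63 = ((19 + √22) + 9)*63 = (28 + √22)*63 = 1764 + 63*√22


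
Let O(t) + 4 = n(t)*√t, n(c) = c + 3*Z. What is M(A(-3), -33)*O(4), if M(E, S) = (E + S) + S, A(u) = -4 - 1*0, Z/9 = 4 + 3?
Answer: -26740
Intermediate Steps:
Z = 63 (Z = 9*(4 + 3) = 9*7 = 63)
A(u) = -4 (A(u) = -4 + 0 = -4)
n(c) = 189 + c (n(c) = c + 3*63 = c + 189 = 189 + c)
M(E, S) = E + 2*S
O(t) = -4 + √t*(189 + t) (O(t) = -4 + (189 + t)*√t = -4 + √t*(189 + t))
M(A(-3), -33)*O(4) = (-4 + 2*(-33))*(-4 + √4*(189 + 4)) = (-4 - 66)*(-4 + 2*193) = -70*(-4 + 386) = -70*382 = -26740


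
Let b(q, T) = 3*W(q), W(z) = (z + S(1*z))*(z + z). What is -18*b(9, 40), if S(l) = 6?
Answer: -14580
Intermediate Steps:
W(z) = 2*z*(6 + z) (W(z) = (z + 6)*(z + z) = (6 + z)*(2*z) = 2*z*(6 + z))
b(q, T) = 6*q*(6 + q) (b(q, T) = 3*(2*q*(6 + q)) = 6*q*(6 + q))
-18*b(9, 40) = -108*9*(6 + 9) = -108*9*15 = -18*810 = -14580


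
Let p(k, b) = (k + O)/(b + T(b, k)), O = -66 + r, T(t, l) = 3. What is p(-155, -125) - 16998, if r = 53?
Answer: -1036794/61 ≈ -16997.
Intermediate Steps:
O = -13 (O = -66 + 53 = -13)
p(k, b) = (-13 + k)/(3 + b) (p(k, b) = (k - 13)/(b + 3) = (-13 + k)/(3 + b))
p(-155, -125) - 16998 = (-13 - 155)/(3 - 125) - 16998 = -168/(-122) - 16998 = -1/122*(-168) - 16998 = 84/61 - 16998 = -1036794/61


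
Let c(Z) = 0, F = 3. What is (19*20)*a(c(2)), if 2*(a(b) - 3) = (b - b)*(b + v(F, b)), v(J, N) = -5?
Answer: 1140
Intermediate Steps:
a(b) = 3 (a(b) = 3 + ((b - b)*(b - 5))/2 = 3 + (0*(-5 + b))/2 = 3 + (1/2)*0 = 3 + 0 = 3)
(19*20)*a(c(2)) = (19*20)*3 = 380*3 = 1140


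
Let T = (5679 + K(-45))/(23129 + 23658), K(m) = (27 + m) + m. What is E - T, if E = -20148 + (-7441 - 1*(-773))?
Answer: -96511216/3599 ≈ -26816.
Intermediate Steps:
K(m) = 27 + 2*m
T = 432/3599 (T = (5679 + (27 + 2*(-45)))/(23129 + 23658) = (5679 + (27 - 90))/46787 = (5679 - 63)*(1/46787) = 5616*(1/46787) = 432/3599 ≈ 0.12003)
E = -26816 (E = -20148 + (-7441 + 773) = -20148 - 6668 = -26816)
E - T = -26816 - 1*432/3599 = -26816 - 432/3599 = -96511216/3599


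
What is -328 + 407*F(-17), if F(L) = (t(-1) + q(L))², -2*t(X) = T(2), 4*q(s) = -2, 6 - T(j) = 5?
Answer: 79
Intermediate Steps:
T(j) = 1 (T(j) = 6 - 1*5 = 6 - 5 = 1)
q(s) = -½ (q(s) = (¼)*(-2) = -½)
t(X) = -½ (t(X) = -½*1 = -½)
F(L) = 1 (F(L) = (-½ - ½)² = (-1)² = 1)
-328 + 407*F(-17) = -328 + 407*1 = -328 + 407 = 79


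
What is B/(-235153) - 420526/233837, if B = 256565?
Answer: -158882340383/54987472061 ≈ -2.8894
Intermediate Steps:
B/(-235153) - 420526/233837 = 256565/(-235153) - 420526/233837 = 256565*(-1/235153) - 420526*1/233837 = -256565/235153 - 420526/233837 = -158882340383/54987472061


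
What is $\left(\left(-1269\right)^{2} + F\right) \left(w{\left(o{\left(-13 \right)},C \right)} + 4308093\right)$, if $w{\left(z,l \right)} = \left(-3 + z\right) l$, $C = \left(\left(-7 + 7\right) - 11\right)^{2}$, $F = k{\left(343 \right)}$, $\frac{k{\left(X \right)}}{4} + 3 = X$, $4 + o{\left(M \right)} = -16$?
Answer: $6938958538510$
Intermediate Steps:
$o{\left(M \right)} = -20$ ($o{\left(M \right)} = -4 - 16 = -20$)
$k{\left(X \right)} = -12 + 4 X$
$F = 1360$ ($F = -12 + 4 \cdot 343 = -12 + 1372 = 1360$)
$C = 121$ ($C = \left(0 - 11\right)^{2} = \left(-11\right)^{2} = 121$)
$w{\left(z,l \right)} = l \left(-3 + z\right)$
$\left(\left(-1269\right)^{2} + F\right) \left(w{\left(o{\left(-13 \right)},C \right)} + 4308093\right) = \left(\left(-1269\right)^{2} + 1360\right) \left(121 \left(-3 - 20\right) + 4308093\right) = \left(1610361 + 1360\right) \left(121 \left(-23\right) + 4308093\right) = 1611721 \left(-2783 + 4308093\right) = 1611721 \cdot 4305310 = 6938958538510$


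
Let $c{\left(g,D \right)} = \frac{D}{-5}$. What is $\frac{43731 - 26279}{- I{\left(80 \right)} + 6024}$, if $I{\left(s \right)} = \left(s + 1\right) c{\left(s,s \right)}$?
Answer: $\frac{4363}{1830} \approx 2.3842$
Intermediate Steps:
$c{\left(g,D \right)} = - \frac{D}{5}$ ($c{\left(g,D \right)} = D \left(- \frac{1}{5}\right) = - \frac{D}{5}$)
$I{\left(s \right)} = - \frac{s \left(1 + s\right)}{5}$ ($I{\left(s \right)} = \left(s + 1\right) \left(- \frac{s}{5}\right) = \left(1 + s\right) \left(- \frac{s}{5}\right) = - \frac{s \left(1 + s\right)}{5}$)
$\frac{43731 - 26279}{- I{\left(80 \right)} + 6024} = \frac{43731 - 26279}{- \frac{\left(-1\right) 80 \left(1 + 80\right)}{5} + 6024} = \frac{17452}{- \frac{\left(-1\right) 80 \cdot 81}{5} + 6024} = \frac{17452}{\left(-1\right) \left(-1296\right) + 6024} = \frac{17452}{1296 + 6024} = \frac{17452}{7320} = 17452 \cdot \frac{1}{7320} = \frac{4363}{1830}$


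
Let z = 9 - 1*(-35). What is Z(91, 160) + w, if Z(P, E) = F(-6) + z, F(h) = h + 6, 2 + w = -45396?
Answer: -45354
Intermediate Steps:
w = -45398 (w = -2 - 45396 = -45398)
z = 44 (z = 9 + 35 = 44)
F(h) = 6 + h
Z(P, E) = 44 (Z(P, E) = (6 - 6) + 44 = 0 + 44 = 44)
Z(91, 160) + w = 44 - 45398 = -45354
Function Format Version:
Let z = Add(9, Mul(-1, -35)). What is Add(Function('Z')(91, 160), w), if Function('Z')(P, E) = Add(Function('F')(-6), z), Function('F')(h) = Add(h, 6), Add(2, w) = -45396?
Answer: -45354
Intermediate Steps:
w = -45398 (w = Add(-2, -45396) = -45398)
z = 44 (z = Add(9, 35) = 44)
Function('F')(h) = Add(6, h)
Function('Z')(P, E) = 44 (Function('Z')(P, E) = Add(Add(6, -6), 44) = Add(0, 44) = 44)
Add(Function('Z')(91, 160), w) = Add(44, -45398) = -45354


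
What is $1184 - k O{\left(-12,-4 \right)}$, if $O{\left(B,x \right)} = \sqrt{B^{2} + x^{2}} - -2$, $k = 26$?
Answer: $1132 - 104 \sqrt{10} \approx 803.12$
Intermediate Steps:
$O{\left(B,x \right)} = 2 + \sqrt{B^{2} + x^{2}}$ ($O{\left(B,x \right)} = \sqrt{B^{2} + x^{2}} + 2 = 2 + \sqrt{B^{2} + x^{2}}$)
$1184 - k O{\left(-12,-4 \right)} = 1184 - 26 \left(2 + \sqrt{\left(-12\right)^{2} + \left(-4\right)^{2}}\right) = 1184 - 26 \left(2 + \sqrt{144 + 16}\right) = 1184 - 26 \left(2 + \sqrt{160}\right) = 1184 - 26 \left(2 + 4 \sqrt{10}\right) = 1184 - \left(52 + 104 \sqrt{10}\right) = 1132 - 104 \sqrt{10}$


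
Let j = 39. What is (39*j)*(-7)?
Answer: -10647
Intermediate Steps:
(39*j)*(-7) = (39*39)*(-7) = 1521*(-7) = -10647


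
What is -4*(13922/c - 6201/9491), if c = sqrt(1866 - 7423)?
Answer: 24804/9491 + 55688*I*sqrt(5557)/5557 ≈ 2.6134 + 747.04*I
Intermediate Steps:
c = I*sqrt(5557) (c = sqrt(-5557) = I*sqrt(5557) ≈ 74.545*I)
-4*(13922/c - 6201/9491) = -4*(13922/((I*sqrt(5557))) - 6201/9491) = -4*(13922*(-I*sqrt(5557)/5557) - 6201*1/9491) = -4*(-13922*I*sqrt(5557)/5557 - 6201/9491) = -4*(-6201/9491 - 13922*I*sqrt(5557)/5557) = 24804/9491 + 55688*I*sqrt(5557)/5557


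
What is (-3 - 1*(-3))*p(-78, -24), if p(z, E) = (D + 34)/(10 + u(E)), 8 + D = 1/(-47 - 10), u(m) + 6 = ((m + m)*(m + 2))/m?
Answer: 0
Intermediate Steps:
u(m) = -2 + 2*m (u(m) = -6 + ((m + m)*(m + 2))/m = -6 + ((2*m)*(2 + m))/m = -6 + (2*m*(2 + m))/m = -6 + (4 + 2*m) = -2 + 2*m)
D = -457/57 (D = -8 + 1/(-47 - 10) = -8 + 1/(-57) = -8 - 1/57 = -457/57 ≈ -8.0175)
p(z, E) = 1481/(57*(8 + 2*E)) (p(z, E) = (-457/57 + 34)/(10 + (-2 + 2*E)) = 1481/(57*(8 + 2*E)))
(-3 - 1*(-3))*p(-78, -24) = (-3 - 1*(-3))*(1481/(114*(4 - 24))) = (-3 + 3)*((1481/114)/(-20)) = 0*((1481/114)*(-1/20)) = 0*(-1481/2280) = 0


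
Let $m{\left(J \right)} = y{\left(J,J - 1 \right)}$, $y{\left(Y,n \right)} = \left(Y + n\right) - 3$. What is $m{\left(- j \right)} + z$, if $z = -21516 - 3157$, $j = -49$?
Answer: $-24579$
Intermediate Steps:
$y{\left(Y,n \right)} = -3 + Y + n$
$m{\left(J \right)} = -4 + 2 J$ ($m{\left(J \right)} = -3 + J + \left(J - 1\right) = -3 + J + \left(-1 + J\right) = -4 + 2 J$)
$z = -24673$
$m{\left(- j \right)} + z = \left(-4 + 2 \left(\left(-1\right) \left(-49\right)\right)\right) - 24673 = \left(-4 + 2 \cdot 49\right) - 24673 = \left(-4 + 98\right) - 24673 = 94 - 24673 = -24579$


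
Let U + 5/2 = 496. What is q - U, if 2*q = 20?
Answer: -967/2 ≈ -483.50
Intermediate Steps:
q = 10 (q = (½)*20 = 10)
U = 987/2 (U = -5/2 + 496 = 987/2 ≈ 493.50)
q - U = 10 - 1*987/2 = 10 - 987/2 = -967/2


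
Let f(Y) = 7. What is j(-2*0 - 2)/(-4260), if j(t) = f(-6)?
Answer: -7/4260 ≈ -0.0016432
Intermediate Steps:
j(t) = 7
j(-2*0 - 2)/(-4260) = 7/(-4260) = 7*(-1/4260) = -7/4260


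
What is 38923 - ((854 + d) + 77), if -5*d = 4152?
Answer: 194112/5 ≈ 38822.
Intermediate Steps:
d = -4152/5 (d = -⅕*4152 = -4152/5 ≈ -830.40)
38923 - ((854 + d) + 77) = 38923 - ((854 - 4152/5) + 77) = 38923 - (118/5 + 77) = 38923 - 1*503/5 = 38923 - 503/5 = 194112/5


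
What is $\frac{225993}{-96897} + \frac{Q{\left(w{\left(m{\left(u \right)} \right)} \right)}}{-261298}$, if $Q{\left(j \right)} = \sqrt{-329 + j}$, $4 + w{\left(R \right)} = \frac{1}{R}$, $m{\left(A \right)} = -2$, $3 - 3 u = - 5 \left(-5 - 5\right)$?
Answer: $- \frac{75331}{32299} - \frac{i \sqrt{1334}}{522596} \approx -2.3323 - 6.9889 \cdot 10^{-5} i$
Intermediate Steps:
$u = - \frac{47}{3}$ ($u = 1 - \frac{\left(-5\right) \left(-5 - 5\right)}{3} = 1 - \frac{\left(-5\right) \left(-10\right)}{3} = 1 - \frac{50}{3} = - \frac{47}{3} \approx -15.667$)
$w{\left(R \right)} = -4 + \frac{1}{R}$
$\frac{225993}{-96897} + \frac{Q{\left(w{\left(m{\left(u \right)} \right)} \right)}}{-261298} = \frac{225993}{-96897} + \frac{\sqrt{-329 - \left(4 - \frac{1}{-2}\right)}}{-261298} = 225993 \left(- \frac{1}{96897}\right) + \sqrt{-329 - \frac{9}{2}} \left(- \frac{1}{261298}\right) = - \frac{75331}{32299} + \sqrt{-329 - \frac{9}{2}} \left(- \frac{1}{261298}\right) = - \frac{75331}{32299} + \sqrt{- \frac{667}{2}} \left(- \frac{1}{261298}\right) = - \frac{75331}{32299} + \frac{i \sqrt{1334}}{2} \left(- \frac{1}{261298}\right) = - \frac{75331}{32299} - \frac{i \sqrt{1334}}{522596}$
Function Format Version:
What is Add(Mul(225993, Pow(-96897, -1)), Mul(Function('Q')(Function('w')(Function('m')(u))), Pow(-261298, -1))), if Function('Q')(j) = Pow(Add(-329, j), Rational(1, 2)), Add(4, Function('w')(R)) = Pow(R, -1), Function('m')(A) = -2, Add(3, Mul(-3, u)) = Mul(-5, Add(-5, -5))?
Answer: Add(Rational(-75331, 32299), Mul(Rational(-1, 522596), I, Pow(1334, Rational(1, 2)))) ≈ Add(-2.3323, Mul(-6.9889e-5, I))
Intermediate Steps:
u = Rational(-47, 3) (u = Add(1, Mul(Rational(-1, 3), Mul(-5, Add(-5, -5)))) = Add(1, Mul(Rational(-1, 3), Mul(-5, -10))) = Add(1, Mul(Rational(-1, 3), 50)) = Add(1, Rational(-50, 3)) = Rational(-47, 3) ≈ -15.667)
Function('w')(R) = Add(-4, Pow(R, -1))
Add(Mul(225993, Pow(-96897, -1)), Mul(Function('Q')(Function('w')(Function('m')(u))), Pow(-261298, -1))) = Add(Mul(225993, Pow(-96897, -1)), Mul(Pow(Add(-329, Add(-4, Pow(-2, -1))), Rational(1, 2)), Pow(-261298, -1))) = Add(Mul(225993, Rational(-1, 96897)), Mul(Pow(Add(-329, Add(-4, Rational(-1, 2))), Rational(1, 2)), Rational(-1, 261298))) = Add(Rational(-75331, 32299), Mul(Pow(Add(-329, Rational(-9, 2)), Rational(1, 2)), Rational(-1, 261298))) = Add(Rational(-75331, 32299), Mul(Pow(Rational(-667, 2), Rational(1, 2)), Rational(-1, 261298))) = Add(Rational(-75331, 32299), Mul(Mul(Rational(1, 2), I, Pow(1334, Rational(1, 2))), Rational(-1, 261298))) = Add(Rational(-75331, 32299), Mul(Rational(-1, 522596), I, Pow(1334, Rational(1, 2))))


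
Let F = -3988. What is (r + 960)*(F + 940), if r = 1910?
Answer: -8747760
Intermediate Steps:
(r + 960)*(F + 940) = (1910 + 960)*(-3988 + 940) = 2870*(-3048) = -8747760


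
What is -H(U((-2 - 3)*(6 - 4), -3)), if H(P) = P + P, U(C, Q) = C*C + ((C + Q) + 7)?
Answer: -188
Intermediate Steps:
U(C, Q) = 7 + C + Q + C**2 (U(C, Q) = C**2 + (7 + C + Q) = 7 + C + Q + C**2)
H(P) = 2*P
-H(U((-2 - 3)*(6 - 4), -3)) = -2*(7 + (-2 - 3)*(6 - 4) - 3 + ((-2 - 3)*(6 - 4))**2) = -2*(7 - 5*2 - 3 + (-5*2)**2) = -2*(7 - 10 - 3 + (-10)**2) = -2*(7 - 10 - 3 + 100) = -2*94 = -1*188 = -188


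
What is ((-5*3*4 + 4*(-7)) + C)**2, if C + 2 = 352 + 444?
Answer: 498436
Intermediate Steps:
C = 794 (C = -2 + (352 + 444) = -2 + 796 = 794)
((-5*3*4 + 4*(-7)) + C)**2 = ((-5*3*4 + 4*(-7)) + 794)**2 = ((-15*4 - 28) + 794)**2 = ((-60 - 28) + 794)**2 = (-88 + 794)**2 = 706**2 = 498436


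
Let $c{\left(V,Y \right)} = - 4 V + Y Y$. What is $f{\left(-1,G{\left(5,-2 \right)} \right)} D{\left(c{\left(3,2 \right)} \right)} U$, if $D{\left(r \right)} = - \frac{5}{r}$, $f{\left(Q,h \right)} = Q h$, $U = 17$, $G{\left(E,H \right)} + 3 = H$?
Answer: $\frac{425}{8} \approx 53.125$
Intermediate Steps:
$G{\left(E,H \right)} = -3 + H$
$c{\left(V,Y \right)} = Y^{2} - 4 V$ ($c{\left(V,Y \right)} = - 4 V + Y^{2} = Y^{2} - 4 V$)
$f{\left(-1,G{\left(5,-2 \right)} \right)} D{\left(c{\left(3,2 \right)} \right)} U = - (-3 - 2) \left(- \frac{5}{2^{2} - 12}\right) 17 = \left(-1\right) \left(-5\right) \left(- \frac{5}{4 - 12}\right) 17 = 5 \left(- \frac{5}{-8}\right) 17 = 5 \left(\left(-5\right) \left(- \frac{1}{8}\right)\right) 17 = 5 \cdot \frac{5}{8} \cdot 17 = \frac{25}{8} \cdot 17 = \frac{425}{8}$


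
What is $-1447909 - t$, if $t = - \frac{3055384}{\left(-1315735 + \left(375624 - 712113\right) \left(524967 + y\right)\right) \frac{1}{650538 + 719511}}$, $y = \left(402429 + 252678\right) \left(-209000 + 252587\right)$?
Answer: $- \frac{13911992735590934879707}{9608333625528199} \approx -1.4479 \cdot 10^{6}$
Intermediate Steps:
$y = 28554148809$ ($y = 655107 \cdot 43587 = 28554148809$)
$t = \frac{4186025793816}{9608333625528199}$ ($t = - \frac{3055384}{\left(-1315735 + \left(375624 - 712113\right) \left(524967 + 28554148809\right)\right) \frac{1}{650538 + 719511}} = - \frac{3055384}{\left(-1315735 - 9608333624212464\right) \frac{1}{1370049}} = - \frac{3055384}{\left(-9608333625528199\right) \frac{1}{1370049}} = - \frac{3055384}{- \frac{9608333625528199}{1370049}} = \left(-3055384\right) \left(- \frac{1370049}{9608333625528199}\right) = \frac{4186025793816}{9608333625528199} \approx 0.00043567$)
$-1447909 - t = -1447909 - \frac{4186025793816}{9608333625528199} = - \frac{13911992735590934879707}{9608333625528199}$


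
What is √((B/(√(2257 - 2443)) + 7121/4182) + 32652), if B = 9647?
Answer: √(548812355252070 - 871707492678*I*√186)/129642 ≈ 180.71 - 1.9571*I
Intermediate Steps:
√((B/(√(2257 - 2443)) + 7121/4182) + 32652) = √((9647/(√(2257 - 2443)) + 7121/4182) + 32652) = √((9647/(√(-186)) + 7121*(1/4182)) + 32652) = √((9647/((I*√186)) + 7121/4182) + 32652) = √((9647*(-I*√186/186) + 7121/4182) + 32652) = √((-9647*I*√186/186 + 7121/4182) + 32652) = √((7121/4182 - 9647*I*√186/186) + 32652) = √(136557785/4182 - 9647*I*√186/186)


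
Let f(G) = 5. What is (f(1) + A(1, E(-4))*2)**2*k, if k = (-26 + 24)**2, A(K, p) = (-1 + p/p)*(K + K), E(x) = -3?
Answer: 100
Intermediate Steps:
A(K, p) = 0 (A(K, p) = (-1 + 1)*(2*K) = 0*(2*K) = 0)
k = 4 (k = (-2)**2 = 4)
(f(1) + A(1, E(-4))*2)**2*k = (5 + 0*2)**2*4 = (5 + 0)**2*4 = 5**2*4 = 25*4 = 100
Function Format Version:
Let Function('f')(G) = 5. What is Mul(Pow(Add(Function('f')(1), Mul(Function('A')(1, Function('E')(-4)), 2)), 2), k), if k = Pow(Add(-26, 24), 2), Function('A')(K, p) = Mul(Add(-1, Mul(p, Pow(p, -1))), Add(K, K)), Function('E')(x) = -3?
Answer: 100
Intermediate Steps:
Function('A')(K, p) = 0 (Function('A')(K, p) = Mul(Add(-1, 1), Mul(2, K)) = Mul(0, Mul(2, K)) = 0)
k = 4 (k = Pow(-2, 2) = 4)
Mul(Pow(Add(Function('f')(1), Mul(Function('A')(1, Function('E')(-4)), 2)), 2), k) = Mul(Pow(Add(5, Mul(0, 2)), 2), 4) = Mul(Pow(Add(5, 0), 2), 4) = Mul(Pow(5, 2), 4) = Mul(25, 4) = 100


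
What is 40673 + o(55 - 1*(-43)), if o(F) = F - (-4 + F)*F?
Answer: 31559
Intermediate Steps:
o(F) = F - F*(-4 + F)
40673 + o(55 - 1*(-43)) = 40673 + (55 - 1*(-43))*(5 - (55 - 1*(-43))) = 40673 + (55 + 43)*(5 - (55 + 43)) = 40673 + 98*(5 - 1*98) = 40673 + 98*(5 - 98) = 40673 + 98*(-93) = 40673 - 9114 = 31559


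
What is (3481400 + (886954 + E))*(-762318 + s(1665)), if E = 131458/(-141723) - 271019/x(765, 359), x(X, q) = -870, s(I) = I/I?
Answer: -4719811390867930747/1417230 ≈ -3.3303e+12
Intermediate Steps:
s(I) = 1
E = 440175371/1417230 (E = 131458/(-141723) - 271019/(-870) = 131458*(-1/141723) - 271019*(-1/870) = -131458/141723 + 271019/870 = 440175371/1417230 ≈ 310.59)
(3481400 + (886954 + E))*(-762318 + s(1665)) = (3481400 + (886954 + 440175371/1417230))*(-762318 + 1) = (3481400 + 1257457992791/1417230)*(-762317) = (6191402514791/1417230)*(-762317) = -4719811390867930747/1417230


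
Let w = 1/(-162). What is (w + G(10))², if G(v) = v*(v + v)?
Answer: 1049695201/26244 ≈ 39998.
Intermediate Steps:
G(v) = 2*v² (G(v) = v*(2*v) = 2*v²)
w = -1/162 ≈ -0.0061728
(w + G(10))² = (-1/162 + 2*10²)² = (-1/162 + 2*100)² = (-1/162 + 200)² = (32399/162)² = 1049695201/26244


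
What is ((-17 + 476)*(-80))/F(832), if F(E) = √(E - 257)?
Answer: -7344*√23/23 ≈ -1531.3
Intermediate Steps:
F(E) = √(-257 + E)
((-17 + 476)*(-80))/F(832) = ((-17 + 476)*(-80))/(√(-257 + 832)) = (459*(-80))/(√575) = -36720*√23/115 = -7344*√23/23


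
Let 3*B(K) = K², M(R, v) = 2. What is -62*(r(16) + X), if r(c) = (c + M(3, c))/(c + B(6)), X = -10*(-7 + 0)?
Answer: -30659/7 ≈ -4379.9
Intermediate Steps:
X = 70 (X = -10*(-7) = 70)
B(K) = K²/3
r(c) = (2 + c)/(12 + c) (r(c) = (c + 2)/(c + (⅓)*6²) = (2 + c)/(c + (⅓)*36) = (2 + c)/(c + 12) = (2 + c)/(12 + c))
-62*(r(16) + X) = -62*((2 + 16)/(12 + 16) + 70) = -62*(18/28 + 70) = -62*((1/28)*18 + 70) = -62*(9/14 + 70) = -62*989/14 = -30659/7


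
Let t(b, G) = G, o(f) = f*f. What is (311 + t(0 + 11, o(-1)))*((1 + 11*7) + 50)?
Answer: 39936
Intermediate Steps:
o(f) = f²
(311 + t(0 + 11, o(-1)))*((1 + 11*7) + 50) = (311 + (-1)²)*((1 + 11*7) + 50) = (311 + 1)*((1 + 77) + 50) = 312*(78 + 50) = 312*128 = 39936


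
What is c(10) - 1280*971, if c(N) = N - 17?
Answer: -1242887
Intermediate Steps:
c(N) = -17 + N
c(10) - 1280*971 = (-17 + 10) - 1280*971 = -7 - 1242880 = -1242887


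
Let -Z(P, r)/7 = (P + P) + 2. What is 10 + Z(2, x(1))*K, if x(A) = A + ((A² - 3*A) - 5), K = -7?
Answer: 304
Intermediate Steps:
x(A) = -5 + A² - 2*A (x(A) = A + (-5 + A² - 3*A) = -5 + A² - 2*A)
Z(P, r) = -14 - 14*P (Z(P, r) = -7*((P + P) + 2) = -7*(2*P + 2) = -7*(2 + 2*P) = -14 - 14*P)
10 + Z(2, x(1))*K = 10 + (-14 - 14*2)*(-7) = 10 + (-14 - 28)*(-7) = 10 - 42*(-7) = 10 + 294 = 304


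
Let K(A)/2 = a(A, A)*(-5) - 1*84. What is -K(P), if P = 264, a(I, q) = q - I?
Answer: 168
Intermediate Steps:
K(A) = -168 (K(A) = 2*((A - A)*(-5) - 1*84) = 2*(0*(-5) - 84) = 2*(0 - 84) = 2*(-84) = -168)
-K(P) = -1*(-168) = 168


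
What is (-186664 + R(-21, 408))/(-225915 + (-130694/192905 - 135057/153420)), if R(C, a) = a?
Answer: 367489111519040/445740674707371 ≈ 0.82445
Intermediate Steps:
(-186664 + R(-21, 408))/(-225915 + (-130694/192905 - 135057/153420)) = (-186664 + 408)/(-225915 + (-130694/192905 - 135057/153420)) = -186256/(-225915 + (-130694*1/192905 - 135057*1/153420)) = -186256/(-225915 + (-130694/192905 - 45019/51140)) = -186256/(-225915 - 3073616271/1973032340) = -186256/(-445740674707371/1973032340) = -186256*(-1973032340/445740674707371) = 367489111519040/445740674707371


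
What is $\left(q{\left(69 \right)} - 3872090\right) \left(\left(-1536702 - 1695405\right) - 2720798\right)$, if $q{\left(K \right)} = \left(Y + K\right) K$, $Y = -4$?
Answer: $23023485142525$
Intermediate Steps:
$q{\left(K \right)} = K \left(-4 + K\right)$ ($q{\left(K \right)} = \left(-4 + K\right) K = K \left(-4 + K\right)$)
$\left(q{\left(69 \right)} - 3872090\right) \left(\left(-1536702 - 1695405\right) - 2720798\right) = \left(69 \left(-4 + 69\right) - 3872090\right) \left(\left(-1536702 - 1695405\right) - 2720798\right) = \left(69 \cdot 65 - 3872090\right) \left(-3232107 - 2720798\right) = \left(4485 - 3872090\right) \left(-5952905\right) = \left(-3867605\right) \left(-5952905\right) = 23023485142525$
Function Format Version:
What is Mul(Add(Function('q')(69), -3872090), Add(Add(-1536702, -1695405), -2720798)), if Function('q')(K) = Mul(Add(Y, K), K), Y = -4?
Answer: 23023485142525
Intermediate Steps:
Function('q')(K) = Mul(K, Add(-4, K)) (Function('q')(K) = Mul(Add(-4, K), K) = Mul(K, Add(-4, K)))
Mul(Add(Function('q')(69), -3872090), Add(Add(-1536702, -1695405), -2720798)) = Mul(Add(Mul(69, Add(-4, 69)), -3872090), Add(Add(-1536702, -1695405), -2720798)) = Mul(Add(Mul(69, 65), -3872090), Add(-3232107, -2720798)) = Mul(Add(4485, -3872090), -5952905) = Mul(-3867605, -5952905) = 23023485142525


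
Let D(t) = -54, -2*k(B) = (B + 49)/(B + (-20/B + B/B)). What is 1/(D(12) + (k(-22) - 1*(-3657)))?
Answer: 442/1592823 ≈ 0.00027749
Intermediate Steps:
k(B) = -(49 + B)/(2*(1 + B - 20/B)) (k(B) = -(B + 49)/(2*(B + (-20/B + B/B))) = -(49 + B)/(2*(B + (-20/B + 1))) = -(49 + B)/(2*(B + (1 - 20/B))) = -(49 + B)/(2*(1 + B - 20/B)))
1/(D(12) + (k(-22) - 1*(-3657))) = 1/(-54 + (-1*(-22)*(49 - 22)/(-40 + 2*(-22) + 2*(-22)²) - 1*(-3657))) = 1/(-54 + (-1*(-22)*27/(-40 - 44 + 2*484) + 3657)) = 1/(-54 + (-1*(-22)*27/(-40 - 44 + 968) + 3657)) = 1/(-54 + (-1*(-22)*27/884 + 3657)) = 1/(-54 + (-1*(-22)*1/884*27 + 3657)) = 1/(-54 + (297/442 + 3657)) = 1/(-54 + 1616691/442) = 1/(1592823/442) = 442/1592823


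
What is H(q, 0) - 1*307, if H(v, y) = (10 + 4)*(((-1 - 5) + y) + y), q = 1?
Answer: -391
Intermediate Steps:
H(v, y) = -84 + 28*y (H(v, y) = 14*((-6 + y) + y) = 14*(-6 + 2*y) = -84 + 28*y)
H(q, 0) - 1*307 = (-84 + 28*0) - 1*307 = (-84 + 0) - 307 = -84 - 307 = -391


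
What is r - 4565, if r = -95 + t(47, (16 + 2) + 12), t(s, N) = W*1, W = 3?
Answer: -4657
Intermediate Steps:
t(s, N) = 3 (t(s, N) = 3*1 = 3)
r = -92 (r = -95 + 3 = -92)
r - 4565 = -92 - 4565 = -4657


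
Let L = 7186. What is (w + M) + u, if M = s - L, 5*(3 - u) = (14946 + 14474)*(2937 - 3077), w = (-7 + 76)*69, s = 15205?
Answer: 836543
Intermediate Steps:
w = 4761 (w = 69*69 = 4761)
u = 823763 (u = 3 - (14946 + 14474)*(2937 - 3077)/5 = 3 - 5884*(-140) = 3 - ⅕*(-4118800) = 3 + 823760 = 823763)
M = 8019 (M = 15205 - 1*7186 = 15205 - 7186 = 8019)
(w + M) + u = (4761 + 8019) + 823763 = 12780 + 823763 = 836543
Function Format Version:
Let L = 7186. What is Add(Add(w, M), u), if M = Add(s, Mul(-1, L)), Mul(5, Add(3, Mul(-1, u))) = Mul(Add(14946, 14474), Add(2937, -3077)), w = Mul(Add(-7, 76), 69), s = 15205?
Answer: 836543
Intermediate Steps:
w = 4761 (w = Mul(69, 69) = 4761)
u = 823763 (u = Add(3, Mul(Rational(-1, 5), Mul(Add(14946, 14474), Add(2937, -3077)))) = Add(3, Mul(Rational(-1, 5), Mul(29420, -140))) = Add(3, Mul(Rational(-1, 5), -4118800)) = Add(3, 823760) = 823763)
M = 8019 (M = Add(15205, Mul(-1, 7186)) = Add(15205, -7186) = 8019)
Add(Add(w, M), u) = Add(Add(4761, 8019), 823763) = Add(12780, 823763) = 836543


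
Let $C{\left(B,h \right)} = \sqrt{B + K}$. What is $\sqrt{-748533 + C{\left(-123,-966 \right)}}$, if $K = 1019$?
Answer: $\sqrt{-748533 + 8 \sqrt{14}} \approx 865.16 i$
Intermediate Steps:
$C{\left(B,h \right)} = \sqrt{1019 + B}$ ($C{\left(B,h \right)} = \sqrt{B + 1019} = \sqrt{1019 + B}$)
$\sqrt{-748533 + C{\left(-123,-966 \right)}} = \sqrt{-748533 + \sqrt{1019 - 123}} = \sqrt{-748533 + \sqrt{896}} = \sqrt{-748533 + 8 \sqrt{14}}$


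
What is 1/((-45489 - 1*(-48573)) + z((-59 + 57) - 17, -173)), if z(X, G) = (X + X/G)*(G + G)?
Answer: 1/9620 ≈ 0.00010395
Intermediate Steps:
z(X, G) = 2*G*(X + X/G) (z(X, G) = (X + X/G)*(2*G) = 2*G*(X + X/G))
1/((-45489 - 1*(-48573)) + z((-59 + 57) - 17, -173)) = 1/((-45489 - 1*(-48573)) + 2*((-59 + 57) - 17)*(1 - 173)) = 1/((-45489 + 48573) + 2*(-2 - 17)*(-172)) = 1/(3084 + 2*(-19)*(-172)) = 1/(3084 + 6536) = 1/9620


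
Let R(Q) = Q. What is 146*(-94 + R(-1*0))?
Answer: -13724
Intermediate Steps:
146*(-94 + R(-1*0)) = 146*(-94 - 1*0) = 146*(-94 + 0) = 146*(-94) = -13724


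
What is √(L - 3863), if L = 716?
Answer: I*√3147 ≈ 56.098*I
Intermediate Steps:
√(L - 3863) = √(716 - 3863) = √(-3147) = I*√3147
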